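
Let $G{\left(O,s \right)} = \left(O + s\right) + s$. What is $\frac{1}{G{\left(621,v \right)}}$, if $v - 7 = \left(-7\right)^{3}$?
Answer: $- \frac{1}{51} \approx -0.019608$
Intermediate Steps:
$v = -336$ ($v = 7 + \left(-7\right)^{3} = 7 - 343 = -336$)
$G{\left(O,s \right)} = O + 2 s$
$\frac{1}{G{\left(621,v \right)}} = \frac{1}{621 + 2 \left(-336\right)} = \frac{1}{621 - 672} = \frac{1}{-51} = - \frac{1}{51}$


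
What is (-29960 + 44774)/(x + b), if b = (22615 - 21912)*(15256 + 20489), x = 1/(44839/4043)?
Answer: 332122473/563373676354 ≈ 0.00058952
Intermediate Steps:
x = 4043/44839 (x = 1/(44839*(1/4043)) = 1/(44839/4043) = 4043/44839 ≈ 0.090167)
b = 25128735 (b = 703*35745 = 25128735)
(-29960 + 44774)/(x + b) = (-29960 + 44774)/(4043/44839 + 25128735) = 14814/(1126747352708/44839) = 14814*(44839/1126747352708) = 332122473/563373676354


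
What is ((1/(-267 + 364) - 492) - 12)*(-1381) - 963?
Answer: 67419536/97 ≈ 6.9505e+5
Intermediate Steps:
((1/(-267 + 364) - 492) - 12)*(-1381) - 963 = ((1/97 - 492) - 12)*(-1381) - 963 = (-47723/97 - 12)*(-1381) - 963 = -48887/97*(-1381) - 963 = 67512947/97 - 963 = 67419536/97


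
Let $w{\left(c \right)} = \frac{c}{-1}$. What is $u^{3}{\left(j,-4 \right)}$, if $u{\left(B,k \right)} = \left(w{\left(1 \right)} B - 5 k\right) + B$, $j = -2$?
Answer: $8000$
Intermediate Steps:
$w{\left(c \right)} = - c$ ($w{\left(c \right)} = c \left(-1\right) = - c$)
$u{\left(B,k \right)} = - 5 k$ ($u{\left(B,k \right)} = \left(\left(-1\right) 1 B - 5 k\right) + B = \left(- B - 5 k\right) + B = - 5 k$)
$u^{3}{\left(j,-4 \right)} = \left(\left(-5\right) \left(-4\right)\right)^{3} = 20^{3} = 8000$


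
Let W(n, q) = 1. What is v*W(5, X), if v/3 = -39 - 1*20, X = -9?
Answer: -177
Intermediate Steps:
v = -177 (v = 3*(-39 - 1*20) = 3*(-39 - 20) = 3*(-59) = -177)
v*W(5, X) = -177*1 = -177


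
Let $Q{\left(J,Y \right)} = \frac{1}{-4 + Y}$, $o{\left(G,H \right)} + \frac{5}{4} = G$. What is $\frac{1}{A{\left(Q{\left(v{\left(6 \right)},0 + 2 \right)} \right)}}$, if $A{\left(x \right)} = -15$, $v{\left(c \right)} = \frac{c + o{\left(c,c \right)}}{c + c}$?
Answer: $- \frac{1}{15} \approx -0.066667$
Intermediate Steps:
$o{\left(G,H \right)} = - \frac{5}{4} + G$
$v{\left(c \right)} = \frac{- \frac{5}{4} + 2 c}{2 c}$ ($v{\left(c \right)} = \frac{c + \left(- \frac{5}{4} + c\right)}{c + c} = \frac{- \frac{5}{4} + 2 c}{2 c}$)
$\frac{1}{A{\left(Q{\left(v{\left(6 \right)},0 + 2 \right)} \right)}} = \frac{1}{-15} = - \frac{1}{15}$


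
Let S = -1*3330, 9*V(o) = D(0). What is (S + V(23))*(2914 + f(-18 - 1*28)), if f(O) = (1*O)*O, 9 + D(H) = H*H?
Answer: -16754930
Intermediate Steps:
D(H) = -9 + H**2 (D(H) = -9 + H*H = -9 + H**2)
V(o) = -1 (V(o) = (-9 + 0**2)/9 = (-9 + 0)/9 = (1/9)*(-9) = -1)
f(O) = O**2 (f(O) = O*O = O**2)
S = -3330
(S + V(23))*(2914 + f(-18 - 1*28)) = (-3330 - 1)*(2914 + (-18 - 1*28)**2) = -3331*(2914 + (-18 - 28)**2) = -3331*(2914 + (-46)**2) = -3331*(2914 + 2116) = -3331*5030 = -16754930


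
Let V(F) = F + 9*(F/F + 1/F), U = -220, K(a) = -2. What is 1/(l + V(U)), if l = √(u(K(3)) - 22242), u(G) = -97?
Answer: -10214380/3236859641 - 48400*I*√22339/3236859641 ≈ -0.0031556 - 0.0022349*I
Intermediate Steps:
V(F) = 9 + F + 9/F (V(F) = F + 9*(1 + 1/F) = F + (9 + 9/F) = 9 + F + 9/F)
l = I*√22339 (l = √(-97 - 22242) = √(-22339) = I*√22339 ≈ 149.46*I)
1/(l + V(U)) = 1/(I*√22339 + (9 - 220 + 9/(-220))) = 1/(I*√22339 + (9 - 220 + 9*(-1/220))) = 1/(I*√22339 + (9 - 220 - 9/220)) = 1/(I*√22339 - 46429/220) = 1/(-46429/220 + I*√22339)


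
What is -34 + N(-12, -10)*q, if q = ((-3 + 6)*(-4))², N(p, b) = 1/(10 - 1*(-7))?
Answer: -434/17 ≈ -25.529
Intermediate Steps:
N(p, b) = 1/17 (N(p, b) = 1/(10 + 7) = 1/17)
q = 144 (q = (3*(-4))² = (-12)² = 144)
-34 + N(-12, -10)*q = -34 + (1/17)*144 = -34 + 144/17 = -434/17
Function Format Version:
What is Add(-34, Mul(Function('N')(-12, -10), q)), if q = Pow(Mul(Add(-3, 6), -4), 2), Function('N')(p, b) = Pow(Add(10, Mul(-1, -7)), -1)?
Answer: Rational(-434, 17) ≈ -25.529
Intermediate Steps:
Function('N')(p, b) = Rational(1, 17) (Function('N')(p, b) = Pow(Add(10, 7), -1) = Pow(17, -1) = Rational(1, 17))
q = 144 (q = Pow(Mul(3, -4), 2) = Pow(-12, 2) = 144)
Add(-34, Mul(Function('N')(-12, -10), q)) = Add(-34, Mul(Rational(1, 17), 144)) = Add(-34, Rational(144, 17)) = Rational(-434, 17)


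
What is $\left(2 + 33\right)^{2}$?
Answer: $1225$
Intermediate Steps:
$\left(2 + 33\right)^{2} = 35^{2} = 1225$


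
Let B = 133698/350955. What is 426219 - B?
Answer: 49861185149/116985 ≈ 4.2622e+5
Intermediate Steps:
B = 44566/116985 (B = 133698*(1/350955) = 44566/116985 ≈ 0.38095)
426219 - B = 426219 - 1*44566/116985 = 426219 - 44566/116985 = 49861185149/116985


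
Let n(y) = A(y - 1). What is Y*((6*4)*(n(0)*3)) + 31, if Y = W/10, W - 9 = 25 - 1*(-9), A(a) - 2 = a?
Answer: 1703/5 ≈ 340.60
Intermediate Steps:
A(a) = 2 + a
n(y) = 1 + y (n(y) = 2 + (y - 1) = 2 + (-1 + y) = 1 + y)
W = 43 (W = 9 + (25 - 1*(-9)) = 9 + (25 + 9) = 9 + 34 = 43)
Y = 43/10 ≈ 4.3000
Y*((6*4)*(n(0)*3)) + 31 = 43*((6*4)*((1 + 0)*3))/10 + 31 = 43*(24*(1*3))/10 + 31 = 43*(24*3)/10 + 31 = (43/10)*72 + 31 = 1548/5 + 31 = 1703/5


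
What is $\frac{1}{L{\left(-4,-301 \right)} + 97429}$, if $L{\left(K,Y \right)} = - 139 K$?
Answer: $\frac{1}{97985} \approx 1.0206 \cdot 10^{-5}$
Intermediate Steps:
$\frac{1}{L{\left(-4,-301 \right)} + 97429} = \frac{1}{\left(-139\right) \left(-4\right) + 97429} = \frac{1}{556 + 97429} = \frac{1}{97985}$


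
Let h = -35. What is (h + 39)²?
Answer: 16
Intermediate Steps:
(h + 39)² = (-35 + 39)² = 4² = 16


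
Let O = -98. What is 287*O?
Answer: -28126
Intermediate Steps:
287*O = 287*(-98) = -28126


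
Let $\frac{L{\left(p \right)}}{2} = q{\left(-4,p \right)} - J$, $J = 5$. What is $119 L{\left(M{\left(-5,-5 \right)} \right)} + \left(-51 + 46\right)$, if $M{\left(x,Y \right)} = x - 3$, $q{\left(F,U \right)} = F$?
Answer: $-2147$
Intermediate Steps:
$M{\left(x,Y \right)} = -3 + x$
$L{\left(p \right)} = -18$ ($L{\left(p \right)} = 2 \left(-4 - 5\right) = 2 \left(-9\right) = -18$)
$119 L{\left(M{\left(-5,-5 \right)} \right)} + \left(-51 + 46\right) = 119 \left(-18\right) + \left(-51 + 46\right) = -2142 - 5 = -2147$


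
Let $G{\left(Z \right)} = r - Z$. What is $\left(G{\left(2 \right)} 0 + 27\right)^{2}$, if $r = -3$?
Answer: $729$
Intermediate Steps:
$G{\left(Z \right)} = -3 - Z$
$\left(G{\left(2 \right)} 0 + 27\right)^{2} = \left(\left(-3 - 2\right) 0 + 27\right)^{2} = \left(\left(-5\right) 0 + 27\right)^{2} = \left(0 + 27\right)^{2} = 27^{2} = 729$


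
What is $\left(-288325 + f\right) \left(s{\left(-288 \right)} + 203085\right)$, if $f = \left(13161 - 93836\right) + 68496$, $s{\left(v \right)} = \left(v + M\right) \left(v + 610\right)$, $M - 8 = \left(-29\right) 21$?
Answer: $24993819192$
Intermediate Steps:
$M = -601$ ($M = 8 - 609 = -601$)
$s{\left(v \right)} = \left(-601 + v\right) \left(610 + v\right)$ ($s{\left(v \right)} = \left(v - 601\right) \left(v + 610\right) = \left(-601 + v\right) \left(610 + v\right)$)
$f = -12179$ ($f = -80675 + 68496 = -12179$)
$\left(-288325 + f\right) \left(s{\left(-288 \right)} + 203085\right) = \left(-288325 - 12179\right) \left(\left(-366610 + \left(-288\right)^{2} + 9 \left(-288\right)\right) + 203085\right) = - 300504 \left(\left(-366610 + 82944 - 2592\right) + 203085\right) = - 300504 \left(-286258 + 203085\right) = \left(-300504\right) \left(-83173\right) = 24993819192$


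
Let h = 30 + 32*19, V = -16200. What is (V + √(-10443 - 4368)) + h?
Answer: -15562 + I*√14811 ≈ -15562.0 + 121.7*I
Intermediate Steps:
h = 638 (h = 30 + 608 = 638)
(V + √(-10443 - 4368)) + h = (-16200 + √(-10443 - 4368)) + 638 = (-16200 + √(-14811)) + 638 = (-16200 + I*√14811) + 638 = -15562 + I*√14811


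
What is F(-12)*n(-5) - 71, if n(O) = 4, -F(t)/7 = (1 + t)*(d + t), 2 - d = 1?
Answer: -3459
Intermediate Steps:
d = 1 (d = 2 - 1*1 = 2 - 1 = 1)
F(t) = -7*(1 + t)**2 (F(t) = -7*(1 + t)*(1 + t) = -7*(1 + t)**2)
F(-12)*n(-5) - 71 = (-7 - 14*(-12) - 7*(-12)**2)*4 - 71 = (-7 + 168 - 7*144)*4 - 71 = (-7 + 168 - 1008)*4 - 71 = -847*4 - 71 = -3388 - 71 = -3459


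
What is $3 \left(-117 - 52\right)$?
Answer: $-507$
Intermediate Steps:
$3 \left(-117 - 52\right) = 3 \left(-169\right) = -507$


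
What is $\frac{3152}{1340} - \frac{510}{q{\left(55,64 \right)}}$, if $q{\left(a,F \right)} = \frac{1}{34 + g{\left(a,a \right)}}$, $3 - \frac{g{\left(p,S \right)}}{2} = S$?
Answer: $\frac{11960288}{335} \approx 35702.0$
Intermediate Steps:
$g{\left(p,S \right)} = 6 - 2 S$
$q{\left(a,F \right)} = \frac{1}{40 - 2 a}$ ($q{\left(a,F \right)} = \frac{1}{34 - \left(-6 + 2 a\right)} = \frac{1}{40 - 2 a}$)
$\frac{3152}{1340} - \frac{510}{q{\left(55,64 \right)}} = \frac{3152}{1340} - \frac{510}{\left(-1\right) \frac{1}{-40 + 2 \cdot 55}} = 3152 \cdot \frac{1}{1340} - \frac{510}{\left(-1\right) \frac{1}{-40 + 110}} = \frac{788}{335} - \frac{510}{\left(-1\right) \frac{1}{70}} = \frac{788}{335} - \frac{510}{- \frac{1}{70}} = \frac{788}{335} - -35700 = \frac{788}{335} + 35700 = \frac{11960288}{335}$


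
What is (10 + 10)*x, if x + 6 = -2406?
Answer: -48240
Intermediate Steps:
x = -2412 (x = -6 - 2406 = -2412)
(10 + 10)*x = (10 + 10)*(-2412) = 20*(-2412) = -48240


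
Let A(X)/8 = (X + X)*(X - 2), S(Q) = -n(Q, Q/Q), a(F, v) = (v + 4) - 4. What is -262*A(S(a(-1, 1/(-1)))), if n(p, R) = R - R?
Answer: 0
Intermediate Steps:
n(p, R) = 0
a(F, v) = v (a(F, v) = (4 + v) - 4 = v)
S(Q) = 0 (S(Q) = -1*0 = 0)
A(X) = 16*X*(-2 + X) (A(X) = 8*((X + X)*(X - 2)) = 8*((2*X)*(-2 + X)) = 8*(2*X*(-2 + X)) = 16*X*(-2 + X))
-262*A(S(a(-1, 1/(-1)))) = -4192*0*(-2 + 0) = -4192*0*(-2) = -262*0 = 0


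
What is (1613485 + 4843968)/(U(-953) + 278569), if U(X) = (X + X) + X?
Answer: 6457453/275710 ≈ 23.421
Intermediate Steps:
U(X) = 3*X (U(X) = 2*X + X = 3*X)
(1613485 + 4843968)/(U(-953) + 278569) = (1613485 + 4843968)/(3*(-953) + 278569) = 6457453/(-2859 + 278569) = 6457453/275710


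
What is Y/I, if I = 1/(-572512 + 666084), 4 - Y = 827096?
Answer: -77392652624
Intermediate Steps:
Y = -827092 (Y = 4 - 1*827096 = 4 - 827096 = -827092)
I = 1/93572 ≈ 1.0687e-5
Y/I = -827092/1/93572 = -827092*93572 = -77392652624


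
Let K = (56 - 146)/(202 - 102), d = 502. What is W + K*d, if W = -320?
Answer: -3859/5 ≈ -771.80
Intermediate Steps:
K = -9/10 (K = -90/100 = -90*1/100 = -9/10 ≈ -0.90000)
W + K*d = -320 - 9/10*502 = -320 - 2259/5 = -3859/5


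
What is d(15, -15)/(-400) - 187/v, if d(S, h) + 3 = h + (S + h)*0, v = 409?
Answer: -33719/81800 ≈ -0.41221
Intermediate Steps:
d(S, h) = -3 + h (d(S, h) = -3 + (h + (S + h)*0) = -3 + (h + 0) = -3 + h)
d(15, -15)/(-400) - 187/v = (-3 - 15)/(-400) - 187/409 = -18*(-1/400) - 187*1/409 = 9/200 - 187/409 = -33719/81800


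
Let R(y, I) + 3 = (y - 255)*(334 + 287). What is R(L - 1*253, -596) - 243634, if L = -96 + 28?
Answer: -601333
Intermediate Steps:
L = -68
R(y, I) = -158358 + 621*y (R(y, I) = -3 + (y - 255)*(334 + 287) = -3 + (-255 + y)*621 = -3 + (-158355 + 621*y) = -158358 + 621*y)
R(L - 1*253, -596) - 243634 = (-158358 + 621*(-68 - 1*253)) - 243634 = (-158358 + 621*(-68 - 253)) - 243634 = (-158358 + 621*(-321)) - 243634 = (-158358 - 199341) - 243634 = -357699 - 243634 = -601333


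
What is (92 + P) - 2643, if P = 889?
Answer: -1662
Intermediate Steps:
(92 + P) - 2643 = (92 + 889) - 2643 = 981 - 2643 = -1662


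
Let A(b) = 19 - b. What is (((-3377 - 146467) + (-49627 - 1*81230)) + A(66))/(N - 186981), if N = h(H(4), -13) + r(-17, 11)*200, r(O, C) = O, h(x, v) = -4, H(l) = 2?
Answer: 21596/14645 ≈ 1.4746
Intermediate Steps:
N = -3404 (N = -4 - 17*200 = -4 - 3400 = -3404)
(((-3377 - 146467) + (-49627 - 1*81230)) + A(66))/(N - 186981) = (((-3377 - 146467) + (-49627 - 1*81230)) + (19 - 1*66))/(-3404 - 186981) = ((-149844 + (-49627 - 81230)) + (19 - 66))/(-190385) = ((-149844 - 130857) - 47)*(-1/190385) = (-280701 - 47)*(-1/190385) = -280748*(-1/190385) = 21596/14645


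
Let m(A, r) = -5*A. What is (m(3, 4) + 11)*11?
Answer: -44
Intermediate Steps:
(m(3, 4) + 11)*11 = (-5*3 + 11)*11 = (-15 + 11)*11 = -4*11 = -44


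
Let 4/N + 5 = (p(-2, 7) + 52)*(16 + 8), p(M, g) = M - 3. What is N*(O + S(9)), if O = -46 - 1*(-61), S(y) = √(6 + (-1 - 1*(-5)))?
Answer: 60/1123 + 4*√10/1123 ≈ 0.064692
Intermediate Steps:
S(y) = √10 (S(y) = √(6 + (-1 + 5)) = √(6 + 4) = √10)
p(M, g) = -3 + M
O = 15 (O = -46 + 61 = 15)
N = 4/1123 (N = 4/(-5 + ((-3 - 2) + 52)*(16 + 8)) = 4/(-5 + (-5 + 52)*24) = 4/(-5 + 47*24) = 4/(-5 + 1128) = 4/1123 ≈ 0.0035619)
N*(O + S(9)) = 4*(15 + √10)/1123 = 60/1123 + 4*√10/1123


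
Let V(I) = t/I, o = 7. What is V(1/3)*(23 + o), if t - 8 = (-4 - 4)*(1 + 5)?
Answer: -3600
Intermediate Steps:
t = -40 (t = 8 + (-4 - 4)*(1 + 5) = 8 - 8*6 = 8 - 48 = -40)
V(I) = -40/I
V(1/3)*(23 + o) = (-40/(1/3))*(23 + 7) = -40/⅓*30 = -40*3*30 = -120*30 = -3600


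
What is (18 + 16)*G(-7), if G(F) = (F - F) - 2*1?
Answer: -68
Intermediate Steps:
G(F) = -2 (G(F) = 0 - 2 = -2)
(18 + 16)*G(-7) = (18 + 16)*(-2) = 34*(-2) = -68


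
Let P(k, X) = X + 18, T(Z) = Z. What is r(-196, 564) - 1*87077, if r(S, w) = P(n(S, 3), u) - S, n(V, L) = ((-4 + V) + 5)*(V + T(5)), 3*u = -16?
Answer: -260605/3 ≈ -86868.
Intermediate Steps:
u = -16/3 (u = (1/3)*(-16) = -16/3 ≈ -5.3333)
n(V, L) = (1 + V)*(5 + V) (n(V, L) = ((-4 + V) + 5)*(V + 5) = (1 + V)*(5 + V))
P(k, X) = 18 + X
r(S, w) = 38/3 - S (r(S, w) = (18 - 16/3) - S = 38/3 - S)
r(-196, 564) - 1*87077 = (38/3 - 1*(-196)) - 1*87077 = (38/3 + 196) - 87077 = 626/3 - 87077 = -260605/3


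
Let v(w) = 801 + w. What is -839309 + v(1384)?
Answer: -837124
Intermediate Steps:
-839309 + v(1384) = -839309 + (801 + 1384) = -839309 + 2185 = -837124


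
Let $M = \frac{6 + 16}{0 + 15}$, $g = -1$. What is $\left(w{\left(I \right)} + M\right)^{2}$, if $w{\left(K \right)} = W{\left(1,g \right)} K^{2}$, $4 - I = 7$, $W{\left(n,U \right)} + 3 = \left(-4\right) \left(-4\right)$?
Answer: $\frac{3157729}{225} \approx 14034.0$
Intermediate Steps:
$W{\left(n,U \right)} = 13$ ($W{\left(n,U \right)} = -3 - -16 = -3 + 16 = 13$)
$I = -3$ ($I = 4 - 7 = -3$)
$M = \frac{22}{15} \approx 1.4667$
$w{\left(K \right)} = 13 K^{2}$
$\left(w{\left(I \right)} + M\right)^{2} = \left(13 \left(-3\right)^{2} + \frac{22}{15}\right)^{2} = \left(13 \cdot 9 + \frac{22}{15}\right)^{2} = \left(117 + \frac{22}{15}\right)^{2} = \left(\frac{1777}{15}\right)^{2} = \frac{3157729}{225}$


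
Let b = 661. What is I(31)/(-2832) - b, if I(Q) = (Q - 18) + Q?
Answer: -467999/708 ≈ -661.02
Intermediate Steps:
I(Q) = -18 + 2*Q (I(Q) = (-18 + Q) + Q = -18 + 2*Q)
I(31)/(-2832) - b = (-18 + 2*31)/(-2832) - 1*661 = (-18 + 62)*(-1/2832) - 661 = 44*(-1/2832) - 661 = -11/708 - 661 = -467999/708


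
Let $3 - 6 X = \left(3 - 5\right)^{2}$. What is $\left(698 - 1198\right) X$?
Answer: $\frac{250}{3} \approx 83.333$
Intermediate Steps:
$X = - \frac{1}{6}$ ($X = \frac{1}{2} - \frac{\left(3 - 5\right)^{2}}{6} = \frac{1}{2} - \frac{\left(-2\right)^{2}}{6} = \frac{1}{2} - \frac{2}{3} = - \frac{1}{6} \approx -0.16667$)
$\left(698 - 1198\right) X = \left(698 - 1198\right) \left(- \frac{1}{6}\right) = \left(-500\right) \left(- \frac{1}{6}\right) = \frac{250}{3}$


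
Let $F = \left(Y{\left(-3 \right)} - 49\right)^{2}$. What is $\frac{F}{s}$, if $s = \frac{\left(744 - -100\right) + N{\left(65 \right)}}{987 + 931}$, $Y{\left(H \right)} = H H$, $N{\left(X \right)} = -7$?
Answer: $\frac{3068800}{837} \approx 3666.4$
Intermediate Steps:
$Y{\left(H \right)} = H^{2}$
$F = 1600$ ($F = \left(\left(-3\right)^{2} - 49\right)^{2} = \left(9 - 49\right)^{2} = \left(-40\right)^{2} = 1600$)
$s = \frac{837}{1918}$ ($s = \frac{\left(744 - -100\right) - 7}{987 + 931} = \frac{\left(744 + 100\right) - 7}{1918} = \left(844 - 7\right) \frac{1}{1918} = 837 \cdot \frac{1}{1918} = \frac{837}{1918} \approx 0.43639$)
$\frac{F}{s} = \frac{1600}{\frac{837}{1918}} = 1600 \cdot \frac{1918}{837} = \frac{3068800}{837}$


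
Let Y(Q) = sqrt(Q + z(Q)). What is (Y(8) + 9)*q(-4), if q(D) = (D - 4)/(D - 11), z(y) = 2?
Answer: 24/5 + 8*sqrt(10)/15 ≈ 6.4865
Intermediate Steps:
Y(Q) = sqrt(2 + Q) (Y(Q) = sqrt(Q + 2) = sqrt(2 + Q))
q(D) = (-4 + D)/(-11 + D)
(Y(8) + 9)*q(-4) = (sqrt(2 + 8) + 9)*((-4 - 4)/(-11 - 4)) = (sqrt(10) + 9)*(-8/(-15)) = (9 + sqrt(10))*(-1/15*(-8)) = (9 + sqrt(10))*(8/15) = 24/5 + 8*sqrt(10)/15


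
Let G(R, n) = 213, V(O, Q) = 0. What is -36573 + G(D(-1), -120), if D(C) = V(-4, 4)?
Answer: -36360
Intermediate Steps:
D(C) = 0
-36573 + G(D(-1), -120) = -36573 + 213 = -36360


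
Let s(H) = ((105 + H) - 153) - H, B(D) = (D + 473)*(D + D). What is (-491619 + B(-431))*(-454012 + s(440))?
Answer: 239663311380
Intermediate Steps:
B(D) = 2*D*(473 + D) (B(D) = (473 + D)*(2*D) = 2*D*(473 + D))
s(H) = -48 (s(H) = (-48 + H) - H = -48)
(-491619 + B(-431))*(-454012 + s(440)) = (-491619 + 2*(-431)*(473 - 431))*(-454012 - 48) = (-491619 + 2*(-431)*42)*(-454060) = (-491619 - 36204)*(-454060) = -527823*(-454060) = 239663311380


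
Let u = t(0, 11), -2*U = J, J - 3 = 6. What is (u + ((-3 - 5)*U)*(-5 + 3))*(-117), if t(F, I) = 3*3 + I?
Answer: 6084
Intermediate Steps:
J = 9 (J = 3 + 6 = 9)
U = -9/2 (U = -1/2*9 = -9/2 ≈ -4.5000)
t(F, I) = 9 + I
u = 20 (u = 9 + 11 = 20)
(u + ((-3 - 5)*U)*(-5 + 3))*(-117) = (20 + ((-3 - 5)*(-9/2))*(-5 + 3))*(-117) = (20 - 8*(-9/2)*(-2))*(-117) = (20 + 36*(-2))*(-117) = (20 - 72)*(-117) = -52*(-117) = 6084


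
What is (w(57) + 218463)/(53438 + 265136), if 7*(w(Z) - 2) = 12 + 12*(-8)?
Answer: 218453/318574 ≈ 0.68572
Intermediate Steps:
w(Z) = -10 (w(Z) = 2 + (12 + 12*(-8))/7 = 2 + (12 - 96)/7 = 2 + (1/7)*(-84) = 2 - 12 = -10)
(w(57) + 218463)/(53438 + 265136) = (-10 + 218463)/(53438 + 265136) = 218453/318574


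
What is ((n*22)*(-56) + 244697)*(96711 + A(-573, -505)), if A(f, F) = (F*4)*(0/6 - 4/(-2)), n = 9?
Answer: 21648779639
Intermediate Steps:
A(f, F) = 8*F (A(f, F) = (4*F)*(0*(⅙) - 4*(-½)) = (4*F)*(0 + 2) = (4*F)*2 = 8*F)
((n*22)*(-56) + 244697)*(96711 + A(-573, -505)) = ((9*22)*(-56) + 244697)*(96711 + 8*(-505)) = (198*(-56) + 244697)*(96711 - 4040) = (-11088 + 244697)*92671 = 233609*92671 = 21648779639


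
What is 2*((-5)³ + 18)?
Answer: -214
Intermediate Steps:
2*((-5)³ + 18) = 2*(-125 + 18) = 2*(-107) = -214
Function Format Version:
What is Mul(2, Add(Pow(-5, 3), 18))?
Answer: -214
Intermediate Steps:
Mul(2, Add(Pow(-5, 3), 18)) = Mul(2, Add(-125, 18)) = Mul(2, -107) = -214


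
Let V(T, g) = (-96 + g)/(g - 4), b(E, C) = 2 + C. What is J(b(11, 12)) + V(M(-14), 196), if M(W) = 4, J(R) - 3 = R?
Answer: 841/48 ≈ 17.521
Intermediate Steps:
J(R) = 3 + R
V(T, g) = (-96 + g)/(-4 + g)
J(b(11, 12)) + V(M(-14), 196) = (3 + (2 + 12)) + (-96 + 196)/(-4 + 196) = (3 + 14) + 100/192 = 17 + (1/192)*100 = 17 + 25/48 = 841/48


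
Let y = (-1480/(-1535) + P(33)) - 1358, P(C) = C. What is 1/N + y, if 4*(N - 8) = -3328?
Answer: -334939003/252968 ≈ -1324.0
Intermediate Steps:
N = -824 (N = 8 + (1/4)*(-3328) = 8 - 832 = -824)
y = -406479/307 (y = (-1480/(-1535) + 33) - 1358 = (-1480*(-1/1535) + 33) - 1358 = (296/307 + 33) - 1358 = 10427/307 - 1358 = -406479/307 ≈ -1324.0)
1/N + y = 1/(-824) - 406479/307 = -1/824 - 406479/307 = -334939003/252968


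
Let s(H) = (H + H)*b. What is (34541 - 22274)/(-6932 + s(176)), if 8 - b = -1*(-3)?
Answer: -4089/1724 ≈ -2.3718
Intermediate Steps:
b = 5 (b = 8 - (-1)*(-3) = 8 - 1*3 = 8 - 3 = 5)
s(H) = 10*H (s(H) = (H + H)*5 = (2*H)*5 = 10*H)
(34541 - 22274)/(-6932 + s(176)) = (34541 - 22274)/(-6932 + 10*176) = 12267/(-6932 + 1760) = 12267/(-5172) = 12267*(-1/5172) = -4089/1724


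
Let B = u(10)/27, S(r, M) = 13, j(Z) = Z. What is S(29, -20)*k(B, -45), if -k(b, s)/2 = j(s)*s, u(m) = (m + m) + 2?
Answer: -52650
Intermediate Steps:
u(m) = 2 + 2*m (u(m) = 2*m + 2 = 2 + 2*m)
B = 22/27 (B = (2 + 2*10)/27 = (2 + 20)*(1/27) = 22*(1/27) = 22/27 ≈ 0.81481)
k(b, s) = -2*s**2 (k(b, s) = -2*s*s = -2*s**2)
S(29, -20)*k(B, -45) = 13*(-2*(-45)**2) = 13*(-2*2025) = 13*(-4050) = -52650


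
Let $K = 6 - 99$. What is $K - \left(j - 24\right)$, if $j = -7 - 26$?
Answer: $-36$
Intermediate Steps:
$j = -33$ ($j = -7 - 26 = -33$)
$K = -93$ ($K = 6 - 99 = -93$)
$K - \left(j - 24\right) = -93 - \left(-33 - 24\right) = -93 - -57 = -93 + 57 = -36$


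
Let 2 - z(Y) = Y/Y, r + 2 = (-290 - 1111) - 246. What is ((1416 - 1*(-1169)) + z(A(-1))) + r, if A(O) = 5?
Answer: 937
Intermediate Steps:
r = -1649 (r = -2 + ((-290 - 1111) - 246) = -2 + (-1401 - 246) = -2 - 1647 = -1649)
z(Y) = 1 (z(Y) = 2 - Y/Y = 2 - 1*1 = 2 - 1 = 1)
((1416 - 1*(-1169)) + z(A(-1))) + r = ((1416 - 1*(-1169)) + 1) - 1649 = ((1416 + 1169) + 1) - 1649 = (2585 + 1) - 1649 = 2586 - 1649 = 937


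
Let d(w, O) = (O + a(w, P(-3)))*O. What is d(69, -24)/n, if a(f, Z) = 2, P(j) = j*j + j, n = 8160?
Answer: 11/170 ≈ 0.064706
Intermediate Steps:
P(j) = j + j² (P(j) = j² + j = j + j²)
d(w, O) = O*(2 + O) (d(w, O) = (O + 2)*O = (2 + O)*O = O*(2 + O))
d(69, -24)/n = -24*(2 - 24)/8160 = -24*(-22)*(1/8160) = 528*(1/8160) = 11/170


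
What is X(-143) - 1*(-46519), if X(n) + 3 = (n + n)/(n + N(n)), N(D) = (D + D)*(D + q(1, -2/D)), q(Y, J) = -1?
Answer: 13350090/287 ≈ 46516.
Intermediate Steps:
N(D) = 2*D*(-1 + D) (N(D) = (D + D)*(D - 1) = (2*D)*(-1 + D) = 2*D*(-1 + D))
X(n) = -3 + 2*n/(n + 2*n*(-1 + n)) (X(n) = -3 + (n + n)/(n + 2*n*(-1 + n)) = -3 + (2*n)/(n + 2*n*(-1 + n)) = -3 + 2*n/(n + 2*n*(-1 + n)))
X(-143) - 1*(-46519) = (5 - 6*(-143))/(-1 + 2*(-143)) - 1*(-46519) = (5 + 858)/(-1 - 286) + 46519 = 863/(-287) + 46519 = -1/287*863 + 46519 = -863/287 + 46519 = 13350090/287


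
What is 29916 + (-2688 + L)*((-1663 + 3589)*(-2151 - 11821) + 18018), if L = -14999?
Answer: 475639789014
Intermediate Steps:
29916 + (-2688 + L)*((-1663 + 3589)*(-2151 - 11821) + 18018) = 29916 + (-2688 - 14999)*((-1663 + 3589)*(-2151 - 11821) + 18018) = 29916 - 17687*(1926*(-13972) + 18018) = 29916 - 17687*(-26910072 + 18018) = 29916 - 17687*(-26892054) = 29916 + 475639759098 = 475639789014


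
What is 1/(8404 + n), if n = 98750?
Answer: 1/107154 ≈ 9.3324e-6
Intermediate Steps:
1/(8404 + n) = 1/(8404 + 98750) = 1/107154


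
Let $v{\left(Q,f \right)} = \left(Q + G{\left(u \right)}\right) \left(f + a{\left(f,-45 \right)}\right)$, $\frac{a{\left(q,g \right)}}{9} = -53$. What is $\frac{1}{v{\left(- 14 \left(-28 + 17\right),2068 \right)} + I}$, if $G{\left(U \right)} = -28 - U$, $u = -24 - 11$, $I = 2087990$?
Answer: $\frac{1}{2344141} \approx 4.266 \cdot 10^{-7}$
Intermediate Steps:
$a{\left(q,g \right)} = -477$ ($a{\left(q,g \right)} = 9 \left(-53\right) = -477$)
$u = -35$
$v{\left(Q,f \right)} = \left(-477 + f\right) \left(7 + Q\right)$ ($v{\left(Q,f \right)} = \left(Q - -7\right) \left(f - 477\right) = \left(Q + \left(-28 + 35\right)\right) \left(-477 + f\right) = \left(Q + 7\right) \left(-477 + f\right) = \left(7 + Q\right) \left(-477 + f\right) = \left(-477 + f\right) \left(7 + Q\right)$)
$\frac{1}{v{\left(- 14 \left(-28 + 17\right),2068 \right)} + I} = \frac{1}{\left(-3339 - 477 \left(- 14 \left(-28 + 17\right)\right) + 7 \cdot 2068 + - 14 \left(-28 + 17\right) 2068\right) + 2087990} = \frac{1}{\left(-3339 - 477 \left(\left(-14\right) \left(-11\right)\right) + 14476 + \left(-14\right) \left(-11\right) 2068\right) + 2087990} = \frac{1}{\left(-3339 - 73458 + 14476 + 154 \cdot 2068\right) + 2087990} = \frac{1}{\left(-3339 - 73458 + 14476 + 318472\right) + 2087990} = \frac{1}{256151 + 2087990} = \frac{1}{2344141}$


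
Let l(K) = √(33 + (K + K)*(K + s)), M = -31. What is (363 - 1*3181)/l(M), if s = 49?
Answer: 2818*I*√3/57 ≈ 85.63*I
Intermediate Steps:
l(K) = √(33 + 2*K*(49 + K)) (l(K) = √(33 + (K + K)*(K + 49)) = √(33 + (2*K)*(49 + K)) = √(33 + 2*K*(49 + K)))
(363 - 1*3181)/l(M) = (363 - 1*3181)/(√(33 + 2*(-31)² + 98*(-31))) = (363 - 3181)/(√(33 + 2*961 - 3038)) = -2818/√(33 + 1922 - 3038) = -2818*(-I*√3/57) = -(-2818)*I*√3/57 = 2818*I*√3/57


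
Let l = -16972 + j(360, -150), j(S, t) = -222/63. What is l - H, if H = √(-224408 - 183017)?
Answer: -356486/21 - 5*I*√16297 ≈ -16976.0 - 638.3*I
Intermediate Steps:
j(S, t) = -74/21 (j(S, t) = -222*1/63 = -74/21)
H = 5*I*√16297 (H = √(-407425) = 5*I*√16297 ≈ 638.3*I)
l = -356486/21 (l = -16972 - 74/21 = -356486/21 ≈ -16976.)
l - H = -356486/21 - 5*I*√16297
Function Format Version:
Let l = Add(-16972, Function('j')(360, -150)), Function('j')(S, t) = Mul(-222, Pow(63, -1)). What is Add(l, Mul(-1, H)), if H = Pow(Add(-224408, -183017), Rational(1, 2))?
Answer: Add(Rational(-356486, 21), Mul(-5, I, Pow(16297, Rational(1, 2)))) ≈ Add(-16976., Mul(-638.30, I))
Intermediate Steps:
Function('j')(S, t) = Rational(-74, 21) (Function('j')(S, t) = Mul(-222, Rational(1, 63)) = Rational(-74, 21))
H = Mul(5, I, Pow(16297, Rational(1, 2))) (H = Pow(-407425, Rational(1, 2)) = Mul(5, I, Pow(16297, Rational(1, 2))) ≈ Mul(638.30, I))
l = Rational(-356486, 21) (l = Add(-16972, Rational(-74, 21)) = Rational(-356486, 21) ≈ -16976.)
Add(l, Mul(-1, H)) = Add(Rational(-356486, 21), Mul(-1, Mul(5, I, Pow(16297, Rational(1, 2))))) = Add(Rational(-356486, 21), Mul(-5, I, Pow(16297, Rational(1, 2))))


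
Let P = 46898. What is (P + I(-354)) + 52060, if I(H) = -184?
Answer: 98774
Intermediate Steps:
(P + I(-354)) + 52060 = (46898 - 184) + 52060 = 46714 + 52060 = 98774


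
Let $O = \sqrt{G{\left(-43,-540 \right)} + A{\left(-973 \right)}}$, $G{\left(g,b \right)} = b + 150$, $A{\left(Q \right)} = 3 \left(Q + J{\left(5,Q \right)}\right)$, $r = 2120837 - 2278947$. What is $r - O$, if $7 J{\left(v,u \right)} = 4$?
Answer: $-158110 - \frac{i \sqrt{162057}}{7} \approx -1.5811 \cdot 10^{5} - 57.509 i$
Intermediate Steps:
$J{\left(v,u \right)} = \frac{4}{7}$ ($J{\left(v,u \right)} = \frac{1}{7} \cdot 4 = \frac{4}{7}$)
$r = -158110$ ($r = 2120837 - 2278947 = -158110$)
$A{\left(Q \right)} = \frac{12}{7} + 3 Q$ ($A{\left(Q \right)} = 3 \left(Q + \frac{4}{7}\right) = 3 \left(\frac{4}{7} + Q\right) = \frac{12}{7} + 3 Q$)
$G{\left(g,b \right)} = 150 + b$
$O = \frac{i \sqrt{162057}}{7}$ ($O = \sqrt{\left(150 - 540\right) + \left(\frac{12}{7} + 3 \left(-973\right)\right)} = \sqrt{-390 + \left(\frac{12}{7} - 2919\right)} = \sqrt{-390 - \frac{20421}{7}} = \sqrt{- \frac{23151}{7}} = \frac{i \sqrt{162057}}{7} \approx 57.509 i$)
$r - O = -158110 - \frac{i \sqrt{162057}}{7}$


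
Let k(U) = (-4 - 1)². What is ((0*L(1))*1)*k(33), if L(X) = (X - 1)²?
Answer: 0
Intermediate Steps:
L(X) = (-1 + X)²
k(U) = 25 (k(U) = (-5)² = 25)
((0*L(1))*1)*k(33) = ((0*(-1 + 1)²)*1)*25 = ((0*0²)*1)*25 = ((0*0)*1)*25 = (0*1)*25 = 0*25 = 0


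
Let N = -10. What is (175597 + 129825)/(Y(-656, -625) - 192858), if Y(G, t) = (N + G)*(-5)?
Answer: -152711/94764 ≈ -1.6115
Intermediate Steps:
Y(G, t) = 50 - 5*G (Y(G, t) = (-10 + G)*(-5) = 50 - 5*G)
(175597 + 129825)/(Y(-656, -625) - 192858) = (175597 + 129825)/((50 - 5*(-656)) - 192858) = 305422/((50 + 3280) - 192858) = 305422/(3330 - 192858) = 305422/(-189528) = 305422*(-1/189528) = -152711/94764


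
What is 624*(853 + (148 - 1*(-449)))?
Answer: 904800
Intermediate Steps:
624*(853 + (148 - 1*(-449))) = 624*(853 + (148 + 449)) = 624*(853 + 597) = 624*1450 = 904800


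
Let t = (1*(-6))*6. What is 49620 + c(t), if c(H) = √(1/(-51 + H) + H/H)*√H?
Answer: 49620 + 2*I*√7482/29 ≈ 49620.0 + 5.9654*I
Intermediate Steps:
t = -36 (t = -6*6 = -36)
c(H) = √H*√(1 + 1/(-51 + H)) (c(H) = √(1/(-51 + H) + 1)*√H = √(1 + 1/(-51 + H))*√H = √H*√(1 + 1/(-51 + H)))
49620 + c(t) = 49620 + √(-36)*√((-50 - 36)/(-51 - 36)) = 49620 + (6*I)*√(-86/(-87)) = 49620 + (6*I)*√(-1/87*(-86)) = 49620 + (6*I)*√(86/87) = 49620 + (6*I)*(√7482/87) = 49620 + 2*I*√7482/29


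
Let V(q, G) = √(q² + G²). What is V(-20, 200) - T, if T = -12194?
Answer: 12194 + 20*√101 ≈ 12395.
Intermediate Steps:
V(q, G) = √(G² + q²)
V(-20, 200) - T = √(200² + (-20)²) - 1*(-12194) = √(40000 + 400) + 12194 = √40400 + 12194 = 20*√101 + 12194 = 12194 + 20*√101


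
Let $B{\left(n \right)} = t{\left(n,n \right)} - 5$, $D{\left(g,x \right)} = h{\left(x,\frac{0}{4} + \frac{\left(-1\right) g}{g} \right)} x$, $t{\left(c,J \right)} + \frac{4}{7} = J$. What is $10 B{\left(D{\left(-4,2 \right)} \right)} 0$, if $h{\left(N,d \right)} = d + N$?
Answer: $0$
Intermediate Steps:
$h{\left(N,d \right)} = N + d$
$t{\left(c,J \right)} = - \frac{4}{7} + J$
$D{\left(g,x \right)} = x \left(-1 + x\right)$ ($D{\left(g,x \right)} = \left(x + \left(\frac{0}{4} + \frac{\left(-1\right) g}{g}\right)\right) x = \left(x + \left(0 \cdot \frac{1}{4} - 1\right)\right) x = \left(x + \left(0 - 1\right)\right) x = \left(x - 1\right) x = \left(-1 + x\right) x = x \left(-1 + x\right)$)
$B{\left(n \right)} = - \frac{39}{7} + n$ ($B{\left(n \right)} = \left(- \frac{4}{7} + n\right) - 5 = - \frac{39}{7} + n$)
$10 B{\left(D{\left(-4,2 \right)} \right)} 0 = 10 \left(- \frac{39}{7} + 2 \left(-1 + 2\right)\right) 0 = 10 \left(- \frac{39}{7} + 2 \cdot 1\right) 0 = 10 \left(- \frac{39}{7} + 2\right) 0 = 10 \left(- \frac{25}{7}\right) 0 = \left(- \frac{250}{7}\right) 0 = 0$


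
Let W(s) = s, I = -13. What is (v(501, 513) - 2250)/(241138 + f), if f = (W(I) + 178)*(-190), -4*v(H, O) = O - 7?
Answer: -4753/419576 ≈ -0.011328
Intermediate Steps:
v(H, O) = 7/4 - O/4 (v(H, O) = -(O - 7)/4 = -(-7 + O)/4 = 7/4 - O/4)
f = -31350 (f = (-13 + 178)*(-190) = 165*(-190) = -31350)
(v(501, 513) - 2250)/(241138 + f) = ((7/4 - ¼*513) - 2250)/(241138 - 31350) = ((7/4 - 513/4) - 2250)/209788 = (-253/2 - 2250)*(1/209788) = -4753/2*1/209788 = -4753/419576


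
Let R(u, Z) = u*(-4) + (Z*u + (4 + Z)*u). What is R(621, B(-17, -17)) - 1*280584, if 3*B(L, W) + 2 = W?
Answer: -288450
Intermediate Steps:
B(L, W) = -2/3 + W/3
R(u, Z) = -4*u + Z*u + u*(4 + Z) (R(u, Z) = -4*u + (Z*u + u*(4 + Z)) = -4*u + Z*u + u*(4 + Z))
R(621, B(-17, -17)) - 1*280584 = 2*(-2/3 + (1/3)*(-17))*621 - 1*280584 = 2*(-2/3 - 17/3)*621 - 280584 = 2*(-19/3)*621 - 280584 = -7866 - 280584 = -288450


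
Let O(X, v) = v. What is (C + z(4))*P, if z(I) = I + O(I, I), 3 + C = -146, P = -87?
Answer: 12267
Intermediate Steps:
C = -149 (C = -3 - 146 = -149)
z(I) = 2*I (z(I) = I + I = 2*I)
(C + z(4))*P = (-149 + 2*4)*(-87) = (-149 + 8)*(-87) = -141*(-87) = 12267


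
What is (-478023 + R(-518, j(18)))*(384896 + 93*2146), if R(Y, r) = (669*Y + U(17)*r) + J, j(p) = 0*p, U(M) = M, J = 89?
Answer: -481884785624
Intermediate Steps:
j(p) = 0
R(Y, r) = 89 + 17*r + 669*Y (R(Y, r) = (669*Y + 17*r) + 89 = (17*r + 669*Y) + 89 = 89 + 17*r + 669*Y)
(-478023 + R(-518, j(18)))*(384896 + 93*2146) = (-478023 + (89 + 17*0 + 669*(-518)))*(384896 + 93*2146) = (-478023 + (89 + 0 - 346542))*(384896 + 199578) = (-478023 - 346453)*584474 = -824476*584474 = -481884785624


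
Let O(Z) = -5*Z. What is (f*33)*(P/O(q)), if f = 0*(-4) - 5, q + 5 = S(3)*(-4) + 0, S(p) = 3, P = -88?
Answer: 2904/17 ≈ 170.82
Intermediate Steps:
q = -17 (q = -5 + (3*(-4) + 0) = -5 + (-12 + 0) = -5 - 12 = -17)
f = -5 (f = 0 - 5 = -5)
(f*33)*(P/O(q)) = (-5*33)*(-88/((-5*(-17)))) = -(-14520)/85 = -165*(-88/85) = 2904/17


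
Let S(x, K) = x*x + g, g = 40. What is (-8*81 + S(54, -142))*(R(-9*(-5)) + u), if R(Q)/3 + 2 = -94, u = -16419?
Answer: -38559756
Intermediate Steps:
R(Q) = -288 (R(Q) = -6 + 3*(-94) = -6 - 282 = -288)
S(x, K) = 40 + x² (S(x, K) = x*x + 40 = x² + 40 = 40 + x²)
(-8*81 + S(54, -142))*(R(-9*(-5)) + u) = (-8*81 + (40 + 54²))*(-288 - 16419) = (-648 + (40 + 2916))*(-16707) = (-648 + 2956)*(-16707) = 2308*(-16707) = -38559756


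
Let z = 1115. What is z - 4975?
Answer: -3860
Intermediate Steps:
z - 4975 = 1115 - 4975 = -3860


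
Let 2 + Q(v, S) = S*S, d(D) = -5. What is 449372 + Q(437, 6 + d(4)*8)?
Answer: 450526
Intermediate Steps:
Q(v, S) = -2 + S² (Q(v, S) = -2 + S*S = -2 + S²)
449372 + Q(437, 6 + d(4)*8) = 449372 + (-2 + (6 - 5*8)²) = 449372 + (-2 + (6 - 40)²) = 449372 + (-2 + (-34)²) = 449372 + (-2 + 1156) = 449372 + 1154 = 450526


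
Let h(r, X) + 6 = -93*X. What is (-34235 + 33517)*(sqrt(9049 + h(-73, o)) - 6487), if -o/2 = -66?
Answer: 4657666 - 718*I*sqrt(3233) ≈ 4.6577e+6 - 40825.0*I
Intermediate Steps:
o = 132 (o = -2*(-66) = 132)
h(r, X) = -6 - 93*X
(-34235 + 33517)*(sqrt(9049 + h(-73, o)) - 6487) = (-34235 + 33517)*(sqrt(9049 + (-6 - 93*132)) - 6487) = -718*(sqrt(9049 + (-6 - 12276)) - 6487) = -718*(sqrt(9049 - 12282) - 6487) = -718*(sqrt(-3233) - 6487) = -718*(I*sqrt(3233) - 6487) = -718*(-6487 + I*sqrt(3233)) = 4657666 - 718*I*sqrt(3233)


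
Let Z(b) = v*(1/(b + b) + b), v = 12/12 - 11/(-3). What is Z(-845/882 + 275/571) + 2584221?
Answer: 66917247912562088/25894624455 ≈ 2.5842e+6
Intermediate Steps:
v = 14/3 (v = 12*(1/12) - 11*(-1/3) = 1 + 11/3 = 14/3 ≈ 4.6667)
Z(b) = 7/(3*b) + 14*b/3 (Z(b) = 14*(1/(b + b) + b)/3 = 14*(1/(2*b) + b)/3 = 14*(b + 1/(2*b))/3 = 7/(3*b) + 14*b/3)
Z(-845/882 + 275/571) + 2584221 = 7*(1 + 2*(-845/882 + 275/571)**2)/(3*(-845/882 + 275/571)) + 2584221 = 7*(1 + 2*(-239945/503622)**2)/(3*(-239945/503622)) + 2584221 = (7/3)*(-503622/239945)*(1 + 2*(57573603025/253635118884)) + 2584221 = (7/3)*(-503622/239945)*(1 + 57573603025/126817559442) + 2584221 = (7/3)*(-503622/239945)*(184391162467/126817559442) + 2584221 = -184391162467/25894624455 + 2584221 = 66917247912562088/25894624455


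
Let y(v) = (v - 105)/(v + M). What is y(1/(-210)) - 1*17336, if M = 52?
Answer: -189313835/10919 ≈ -17338.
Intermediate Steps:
y(v) = (-105 + v)/(52 + v) (y(v) = (v - 105)/(v + 52) = (-105 + v)/(52 + v))
y(1/(-210)) - 1*17336 = (-105 + 1/(-210))/(52 + 1/(-210)) - 1*17336 = (-105 - 1/210)/(52 - 1/210) - 17336 = -22051/210/(10919/210) - 17336 = (210/10919)*(-22051/210) - 17336 = -22051/10919 - 17336 = -189313835/10919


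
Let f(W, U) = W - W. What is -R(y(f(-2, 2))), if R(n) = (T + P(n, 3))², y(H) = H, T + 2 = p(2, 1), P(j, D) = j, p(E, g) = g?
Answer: -1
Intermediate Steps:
T = -1 (T = -2 + 1 = -1)
f(W, U) = 0
R(n) = (-1 + n)²
-R(y(f(-2, 2))) = -(-1 + 0)² = -1*(-1)² = -1*1 = -1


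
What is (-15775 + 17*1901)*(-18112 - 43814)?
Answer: -1024379892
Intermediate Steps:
(-15775 + 17*1901)*(-18112 - 43814) = (-15775 + 32317)*(-61926) = 16542*(-61926) = -1024379892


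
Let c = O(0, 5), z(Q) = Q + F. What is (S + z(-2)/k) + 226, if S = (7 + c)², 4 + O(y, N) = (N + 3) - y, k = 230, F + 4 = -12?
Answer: 39896/115 ≈ 346.92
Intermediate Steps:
F = -16 (F = -4 - 12 = -16)
O(y, N) = -1 + N - y (O(y, N) = -4 + ((N + 3) - y) = -4 + ((3 + N) - y) = -4 + (3 + N - y) = -1 + N - y)
z(Q) = -16 + Q (z(Q) = Q - 16 = -16 + Q)
c = 4 (c = -1 + 5 - 1*0 = -1 + 5 + 0 = 4)
S = 121 (S = (7 + 4)² = 11² = 121)
(S + z(-2)/k) + 226 = (121 + (-16 - 2)/230) + 226 = (121 - 18*1/230) + 226 = (121 - 9/115) + 226 = 13906/115 + 226 = 39896/115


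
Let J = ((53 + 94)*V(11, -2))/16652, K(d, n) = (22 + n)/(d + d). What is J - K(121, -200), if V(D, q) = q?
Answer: 723227/1007446 ≈ 0.71788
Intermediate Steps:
K(d, n) = (22 + n)/(2*d) (K(d, n) = (22 + n)/((2*d)) = (22 + n)*(1/(2*d)) = (22 + n)/(2*d))
J = -147/8326 (J = ((53 + 94)*(-2))/16652 = (147*(-2))*(1/16652) = -294*1/16652 = -147/8326 ≈ -0.017656)
J - K(121, -200) = -147/8326 - (22 - 200)/(2*121) = -147/8326 - (-178)/(2*121) = -147/8326 - 1*(-89/121) = -147/8326 + 89/121 = 723227/1007446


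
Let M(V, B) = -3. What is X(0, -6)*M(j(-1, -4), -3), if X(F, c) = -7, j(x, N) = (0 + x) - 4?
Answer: 21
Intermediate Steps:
j(x, N) = -4 + x (j(x, N) = x - 4 = -4 + x)
X(0, -6)*M(j(-1, -4), -3) = -7*(-3) = 21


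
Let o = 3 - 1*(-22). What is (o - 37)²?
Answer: 144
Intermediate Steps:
o = 25 (o = 3 + 22 = 25)
(o - 37)² = (25 - 37)² = (-12)² = 144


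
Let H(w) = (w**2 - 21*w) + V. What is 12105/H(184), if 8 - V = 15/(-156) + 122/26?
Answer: 629460/1559761 ≈ 0.40356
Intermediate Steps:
V = 177/52 (V = 8 - (15/(-156) + 122/26) = 8 - (15*(-1/156) + 122*(1/26)) = 8 - (-5/52 + 61/13) = 8 - 1*239/52 = 8 - 239/52 = 177/52 ≈ 3.4038)
H(w) = 177/52 + w**2 - 21*w (H(w) = (w**2 - 21*w) + 177/52 = 177/52 + w**2 - 21*w)
12105/H(184) = 12105/(177/52 + 184**2 - 21*184) = 12105/(177/52 + 33856 - 3864) = 12105/(1559761/52) = 12105*(52/1559761) = 629460/1559761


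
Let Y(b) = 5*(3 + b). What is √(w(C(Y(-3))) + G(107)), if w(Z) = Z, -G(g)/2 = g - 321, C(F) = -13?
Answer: √415 ≈ 20.372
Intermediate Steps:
Y(b) = 15 + 5*b
G(g) = 642 - 2*g (G(g) = -2*(g - 321) = -2*(-321 + g) = 642 - 2*g)
√(w(C(Y(-3))) + G(107)) = √(-13 + (642 - 2*107)) = √(-13 + (642 - 214)) = √(-13 + 428) = √415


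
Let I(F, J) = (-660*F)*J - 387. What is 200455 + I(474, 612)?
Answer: -191258012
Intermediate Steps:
I(F, J) = -387 - 660*F*J (I(F, J) = -660*F*J - 387 = -387 - 660*F*J)
200455 + I(474, 612) = 200455 + (-387 - 660*474*612) = 200455 + (-387 - 191458080) = 200455 - 191458467 = -191258012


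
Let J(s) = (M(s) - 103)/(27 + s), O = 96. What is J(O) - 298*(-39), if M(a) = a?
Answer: 1429499/123 ≈ 11622.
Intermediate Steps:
J(s) = (-103 + s)/(27 + s) (J(s) = (s - 103)/(27 + s) = (-103 + s)/(27 + s))
J(O) - 298*(-39) = (-103 + 96)/(27 + 96) - 298*(-39) = -7/123 - 1*(-11622) = (1/123)*(-7) + 11622 = -7/123 + 11622 = 1429499/123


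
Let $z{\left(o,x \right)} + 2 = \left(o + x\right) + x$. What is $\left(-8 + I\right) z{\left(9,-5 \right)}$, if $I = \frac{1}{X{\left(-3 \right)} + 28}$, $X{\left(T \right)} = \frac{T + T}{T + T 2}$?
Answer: $\frac{2055}{86} \approx 23.895$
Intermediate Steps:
$z{\left(o,x \right)} = -2 + o + 2 x$ ($z{\left(o,x \right)} = -2 + \left(\left(o + x\right) + x\right) = -2 + \left(o + 2 x\right) = -2 + o + 2 x$)
$X{\left(T \right)} = \frac{2}{3}$ ($X{\left(T \right)} = \frac{2 T}{T + 2 T} = \frac{2 T}{3 T} = 2 T \frac{1}{3 T} = \frac{2}{3}$)
$I = \frac{3}{86}$ ($I = \frac{1}{\frac{2}{3} + 28} = \frac{1}{\frac{86}{3}} = \frac{3}{86} \approx 0.034884$)
$\left(-8 + I\right) z{\left(9,-5 \right)} = \left(-8 + \frac{3}{86}\right) \left(-2 + 9 + 2 \left(-5\right)\right) = - \frac{685 \left(-2 + 9 - 10\right)}{86} = \left(- \frac{685}{86}\right) \left(-3\right) = \frac{2055}{86}$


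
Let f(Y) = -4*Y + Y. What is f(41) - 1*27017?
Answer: -27140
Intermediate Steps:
f(Y) = -3*Y
f(41) - 1*27017 = -3*41 - 1*27017 = -123 - 27017 = -27140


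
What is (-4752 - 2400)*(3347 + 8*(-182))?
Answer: -13524432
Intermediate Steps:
(-4752 - 2400)*(3347 + 8*(-182)) = -7152*(3347 - 1456) = -7152*1891 = -13524432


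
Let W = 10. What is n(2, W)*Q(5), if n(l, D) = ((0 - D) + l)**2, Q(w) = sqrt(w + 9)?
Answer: 64*sqrt(14) ≈ 239.47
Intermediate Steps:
Q(w) = sqrt(9 + w)
n(l, D) = (l - D)**2 (n(l, D) = (-D + l)**2 = (l - D)**2)
n(2, W)*Q(5) = (10 - 1*2)**2*sqrt(9 + 5) = (10 - 2)**2*sqrt(14) = 8**2*sqrt(14) = 64*sqrt(14)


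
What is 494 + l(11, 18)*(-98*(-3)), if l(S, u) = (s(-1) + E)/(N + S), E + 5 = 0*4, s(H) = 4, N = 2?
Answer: 6128/13 ≈ 471.38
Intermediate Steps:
E = -5 (E = -5 + 0*4 = -5 + 0 = -5)
l(S, u) = -1/(2 + S) (l(S, u) = (4 - 5)/(2 + S) = -1/(2 + S))
494 + l(11, 18)*(-98*(-3)) = 494 + (-1/(2 + 11))*(-98*(-3)) = 494 - 1/13*294 = 494 - 294/13 = 6128/13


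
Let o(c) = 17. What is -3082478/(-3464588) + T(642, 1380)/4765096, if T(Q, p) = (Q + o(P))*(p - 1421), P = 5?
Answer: 3648673471179/4127273605112 ≈ 0.88404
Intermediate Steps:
T(Q, p) = (-1421 + p)*(17 + Q) (T(Q, p) = (Q + 17)*(p - 1421) = (17 + Q)*(-1421 + p) = (-1421 + p)*(17 + Q))
-3082478/(-3464588) + T(642, 1380)/4765096 = -3082478/(-3464588) + (-24157 - 1421*642 + 17*1380 + 642*1380)/4765096 = -3082478*(-1/3464588) + (-24157 - 912282 + 23460 + 885960)*(1/4765096) = 1541239/1732294 - 27019*1/4765096 = 1541239/1732294 - 27019/4765096 = 3648673471179/4127273605112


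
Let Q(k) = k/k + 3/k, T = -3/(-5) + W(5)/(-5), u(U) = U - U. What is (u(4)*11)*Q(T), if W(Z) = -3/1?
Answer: 0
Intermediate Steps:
W(Z) = -3 (W(Z) = -3*1 = -3)
u(U) = 0
T = 6/5 (T = -3/(-5) - 3/(-5) = -3*(-⅕) - 3*(-⅕) = ⅗ + ⅗ = 6/5 ≈ 1.2000)
Q(k) = 1 + 3/k
(u(4)*11)*Q(T) = (0*11)*((3 + 6/5)/(6/5)) = 0*((⅚)*(21/5)) = 0*(7/2) = 0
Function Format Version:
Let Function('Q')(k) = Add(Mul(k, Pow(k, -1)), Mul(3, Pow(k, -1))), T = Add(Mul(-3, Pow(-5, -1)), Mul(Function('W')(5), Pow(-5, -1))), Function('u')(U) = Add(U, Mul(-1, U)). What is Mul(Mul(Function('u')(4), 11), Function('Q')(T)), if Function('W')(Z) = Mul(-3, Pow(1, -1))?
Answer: 0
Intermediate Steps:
Function('W')(Z) = -3 (Function('W')(Z) = Mul(-3, 1) = -3)
Function('u')(U) = 0
T = Rational(6, 5) (T = Add(Mul(-3, Pow(-5, -1)), Mul(-3, Pow(-5, -1))) = Add(Mul(-3, Rational(-1, 5)), Mul(-3, Rational(-1, 5))) = Add(Rational(3, 5), Rational(3, 5)) = Rational(6, 5) ≈ 1.2000)
Function('Q')(k) = Add(1, Mul(3, Pow(k, -1)))
Mul(Mul(Function('u')(4), 11), Function('Q')(T)) = Mul(Mul(0, 11), Mul(Pow(Rational(6, 5), -1), Add(3, Rational(6, 5)))) = Mul(0, Mul(Rational(5, 6), Rational(21, 5))) = Mul(0, Rational(7, 2)) = 0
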